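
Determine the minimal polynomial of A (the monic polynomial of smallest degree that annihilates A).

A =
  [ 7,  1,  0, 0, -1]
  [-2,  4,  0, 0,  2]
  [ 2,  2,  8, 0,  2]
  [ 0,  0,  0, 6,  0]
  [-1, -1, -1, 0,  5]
x^3 - 18*x^2 + 108*x - 216

The characteristic polynomial is χ_A(x) = (x - 6)^5, so the eigenvalues are known. The minimal polynomial is
  m_A(x) = Π_λ (x − λ)^{k_λ}
where k_λ is the size of the *largest* Jordan block for λ (equivalently, the smallest k with (A − λI)^k v = 0 for every generalised eigenvector v of λ).

  λ = 6: largest Jordan block has size 3, contributing (x − 6)^3

So m_A(x) = (x - 6)^3 = x^3 - 18*x^2 + 108*x - 216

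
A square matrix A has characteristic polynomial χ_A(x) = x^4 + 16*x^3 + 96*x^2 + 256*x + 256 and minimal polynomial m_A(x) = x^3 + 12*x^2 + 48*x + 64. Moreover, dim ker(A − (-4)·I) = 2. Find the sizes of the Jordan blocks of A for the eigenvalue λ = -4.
Block sizes for λ = -4: [3, 1]

Step 1 — from the characteristic polynomial, algebraic multiplicity of λ = -4 is 4. From dim ker(A − (-4)·I) = 2, there are exactly 2 Jordan blocks for λ = -4.
Step 2 — from the minimal polynomial, the factor (x + 4)^3 tells us the largest block for λ = -4 has size 3.
Step 3 — with total size 4, 2 blocks, and largest block 3, the block sizes (in nonincreasing order) are [3, 1].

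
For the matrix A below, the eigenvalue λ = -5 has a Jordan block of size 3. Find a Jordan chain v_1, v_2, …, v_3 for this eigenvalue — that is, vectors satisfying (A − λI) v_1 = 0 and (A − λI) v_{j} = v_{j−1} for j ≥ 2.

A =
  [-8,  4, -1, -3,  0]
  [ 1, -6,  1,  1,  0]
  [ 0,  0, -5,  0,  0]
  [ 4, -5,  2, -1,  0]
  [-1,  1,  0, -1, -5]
A Jordan chain for λ = -5 of length 3:
v_1 = (1, 0, 0, -1, 0)ᵀ
v_2 = (-3, 1, 0, 4, -1)ᵀ
v_3 = (1, 0, 0, 0, 0)ᵀ

Let N = A − (-5)·I. We want v_3 with N^3 v_3 = 0 but N^2 v_3 ≠ 0; then v_{j-1} := N · v_j for j = 3, …, 2.

Pick v_3 = (1, 0, 0, 0, 0)ᵀ.
Then v_2 = N · v_3 = (-3, 1, 0, 4, -1)ᵀ.
Then v_1 = N · v_2 = (1, 0, 0, -1, 0)ᵀ.

Sanity check: (A − (-5)·I) v_1 = (0, 0, 0, 0, 0)ᵀ = 0. ✓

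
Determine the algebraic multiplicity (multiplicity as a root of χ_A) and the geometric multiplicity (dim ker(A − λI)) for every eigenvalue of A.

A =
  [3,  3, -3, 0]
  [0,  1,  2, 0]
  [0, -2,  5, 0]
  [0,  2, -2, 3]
λ = 3: alg = 4, geom = 3

Step 1 — factor the characteristic polynomial to read off the algebraic multiplicities:
  χ_A(x) = (x - 3)^4

Step 2 — compute geometric multiplicities via the rank-nullity identity g(λ) = n − rank(A − λI):
  rank(A − (3)·I) = 1, so dim ker(A − (3)·I) = n − 1 = 3

Summary:
  λ = 3: algebraic multiplicity = 4, geometric multiplicity = 3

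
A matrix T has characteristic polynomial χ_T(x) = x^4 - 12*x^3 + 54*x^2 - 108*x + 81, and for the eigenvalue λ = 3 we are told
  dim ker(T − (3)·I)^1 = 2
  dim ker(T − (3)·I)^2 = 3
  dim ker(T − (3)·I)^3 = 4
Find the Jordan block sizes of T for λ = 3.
Block sizes for λ = 3: [3, 1]

From the dimensions of kernels of powers, the number of Jordan blocks of size at least j is d_j − d_{j−1} where d_j = dim ker(N^j) (with d_0 = 0). Computing the differences gives [2, 1, 1].
The number of blocks of size exactly k is (#blocks of size ≥ k) − (#blocks of size ≥ k + 1), so the partition is: 1 block(s) of size 1, 1 block(s) of size 3.
In nonincreasing order the block sizes are [3, 1].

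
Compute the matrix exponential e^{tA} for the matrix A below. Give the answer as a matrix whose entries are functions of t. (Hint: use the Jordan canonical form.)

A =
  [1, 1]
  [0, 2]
e^{tA} =
  [exp(t), exp(2*t) - exp(t)]
  [0, exp(2*t)]

Strategy: write A = P · J · P⁻¹ where J is a Jordan canonical form, so e^{tA} = P · e^{tJ} · P⁻¹, and e^{tJ} can be computed block-by-block.

A has Jordan form
J =
  [1, 0]
  [0, 2]
(up to reordering of blocks).

Per-block formulas:
  For a 1×1 block at λ = 2: exp(t · [2]) = [e^(2t)].
  For a 1×1 block at λ = 1: exp(t · [1]) = [e^(1t)].

After assembling e^{tJ} and conjugating by P, we get:

e^{tA} =
  [exp(t), exp(2*t) - exp(t)]
  [0, exp(2*t)]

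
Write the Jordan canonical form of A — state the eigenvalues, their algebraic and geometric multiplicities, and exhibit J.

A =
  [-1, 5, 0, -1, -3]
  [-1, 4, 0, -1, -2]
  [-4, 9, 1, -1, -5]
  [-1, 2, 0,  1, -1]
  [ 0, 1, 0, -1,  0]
J_2(1) ⊕ J_2(1) ⊕ J_1(1)

The characteristic polynomial is
  det(x·I − A) = x^5 - 5*x^4 + 10*x^3 - 10*x^2 + 5*x - 1 = (x - 1)^5

Eigenvalues and multiplicities (the geometric multiplicity of λ is n − rank(A − λI), which equals the number of Jordan blocks for λ):
  λ = 1: algebraic multiplicity = 5, geometric multiplicity = 3

Determining the block sizes for each eigenvalue:
  λ = 1: with am = 5 and gm = 3, the partition is not yet determined (e.g. several partitions of 5 into 3 parts exist). Let N = A − (1)·I. Computing rank(N^1) = 2, rank(N^2) = 0; the number of blocks of size ≥ j is rank(N^{j−1}) − rank(N^j), giving [3, 2]. So we have 2 block(s) of size 2, 1 block(s) of size 1 → block sizes [2, 2, 1]

Assembling the blocks gives a Jordan form
J =
  [1, 1, 0, 0, 0]
  [0, 1, 0, 0, 0]
  [0, 0, 1, 1, 0]
  [0, 0, 0, 1, 0]
  [0, 0, 0, 0, 1]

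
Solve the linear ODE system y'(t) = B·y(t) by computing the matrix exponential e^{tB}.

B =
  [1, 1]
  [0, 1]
e^{tB} =
  [exp(t), t*exp(t)]
  [0, exp(t)]

Strategy: write B = P · J · P⁻¹ where J is a Jordan canonical form, so e^{tB} = P · e^{tJ} · P⁻¹, and e^{tJ} can be computed block-by-block.

B has Jordan form
J =
  [1, 1]
  [0, 1]
(up to reordering of blocks).

Per-block formulas:
  For a 2×2 Jordan block J_2(1): exp(t · J_2(1)) = e^(1t)·(I + t·N), where N is the 2×2 nilpotent shift.

After assembling e^{tJ} and conjugating by P, we get:

e^{tB} =
  [exp(t), t*exp(t)]
  [0, exp(t)]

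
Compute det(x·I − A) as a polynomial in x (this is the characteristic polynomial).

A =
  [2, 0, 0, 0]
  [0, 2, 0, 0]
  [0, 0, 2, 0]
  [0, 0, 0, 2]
x^4 - 8*x^3 + 24*x^2 - 32*x + 16

Expanding det(x·I − A) (e.g. by cofactor expansion or by noting that A is similar to its Jordan form J, which has the same characteristic polynomial as A) gives
  χ_A(x) = x^4 - 8*x^3 + 24*x^2 - 32*x + 16
which factors as (x - 2)^4. The eigenvalues (with algebraic multiplicities) are λ = 2 with multiplicity 4.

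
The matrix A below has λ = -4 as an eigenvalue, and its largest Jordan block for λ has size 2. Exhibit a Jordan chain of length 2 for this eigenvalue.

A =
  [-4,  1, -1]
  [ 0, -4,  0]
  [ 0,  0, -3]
A Jordan chain for λ = -4 of length 2:
v_1 = (1, 0, 0)ᵀ
v_2 = (0, 1, 0)ᵀ

Let N = A − (-4)·I. We want v_2 with N^2 v_2 = 0 but N^1 v_2 ≠ 0; then v_{j-1} := N · v_j for j = 2, …, 2.

Pick v_2 = (0, 1, 0)ᵀ.
Then v_1 = N · v_2 = (1, 0, 0)ᵀ.

Sanity check: (A − (-4)·I) v_1 = (0, 0, 0)ᵀ = 0. ✓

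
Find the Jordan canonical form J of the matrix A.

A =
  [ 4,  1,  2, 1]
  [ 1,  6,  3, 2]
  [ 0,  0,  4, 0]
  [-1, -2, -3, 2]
J_3(4) ⊕ J_1(4)

The characteristic polynomial is
  det(x·I − A) = x^4 - 16*x^3 + 96*x^2 - 256*x + 256 = (x - 4)^4

Eigenvalues and multiplicities (the geometric multiplicity of λ is n − rank(A − λI), which equals the number of Jordan blocks for λ):
  λ = 4: algebraic multiplicity = 4, geometric multiplicity = 2

Determining the block sizes for each eigenvalue:
  λ = 4: with am = 4 and gm = 2, the partition is not yet determined (e.g. several partitions of 4 into 2 parts exist). Let N = A − (4)·I. Computing rank(N^1) = 2, rank(N^2) = 1, rank(N^3) = 0; the number of blocks of size ≥ j is rank(N^{j−1}) − rank(N^j), giving [2, 1, 1]. So we have 1 block(s) of size 3, 1 block(s) of size 1 → block sizes [3, 1]

Assembling the blocks gives a Jordan form
J =
  [4, 1, 0, 0]
  [0, 4, 1, 0]
  [0, 0, 4, 0]
  [0, 0, 0, 4]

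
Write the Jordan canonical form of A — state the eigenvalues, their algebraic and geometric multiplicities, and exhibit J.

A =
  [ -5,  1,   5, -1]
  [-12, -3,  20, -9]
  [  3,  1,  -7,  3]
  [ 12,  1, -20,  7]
J_2(-2) ⊕ J_2(-2)

The characteristic polynomial is
  det(x·I − A) = x^4 + 8*x^3 + 24*x^2 + 32*x + 16 = (x + 2)^4

Eigenvalues and multiplicities (the geometric multiplicity of λ is n − rank(A − λI), which equals the number of Jordan blocks for λ):
  λ = -2: algebraic multiplicity = 4, geometric multiplicity = 2

Determining the block sizes for each eigenvalue:
  λ = -2: with am = 4 and gm = 2, the partition is not yet determined (e.g. several partitions of 4 into 2 parts exist). Let N = A − (-2)·I. Computing rank(N^1) = 2, rank(N^2) = 0; the number of blocks of size ≥ j is rank(N^{j−1}) − rank(N^j), giving [2, 2]. So we have 2 block(s) of size 2 → block sizes [2, 2]

Assembling the blocks gives a Jordan form
J =
  [-2,  1,  0,  0]
  [ 0, -2,  0,  0]
  [ 0,  0, -2,  1]
  [ 0,  0,  0, -2]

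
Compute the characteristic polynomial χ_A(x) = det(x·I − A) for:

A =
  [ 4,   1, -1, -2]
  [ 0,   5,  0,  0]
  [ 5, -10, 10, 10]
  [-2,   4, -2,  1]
x^4 - 20*x^3 + 150*x^2 - 500*x + 625

Expanding det(x·I − A) (e.g. by cofactor expansion or by noting that A is similar to its Jordan form J, which has the same characteristic polynomial as A) gives
  χ_A(x) = x^4 - 20*x^3 + 150*x^2 - 500*x + 625
which factors as (x - 5)^4. The eigenvalues (with algebraic multiplicities) are λ = 5 with multiplicity 4.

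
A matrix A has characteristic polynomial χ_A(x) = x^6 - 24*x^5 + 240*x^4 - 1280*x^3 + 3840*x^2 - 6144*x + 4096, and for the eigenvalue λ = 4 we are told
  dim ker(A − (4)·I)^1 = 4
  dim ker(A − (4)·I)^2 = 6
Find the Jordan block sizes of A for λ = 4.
Block sizes for λ = 4: [2, 2, 1, 1]

From the dimensions of kernels of powers, the number of Jordan blocks of size at least j is d_j − d_{j−1} where d_j = dim ker(N^j) (with d_0 = 0). Computing the differences gives [4, 2].
The number of blocks of size exactly k is (#blocks of size ≥ k) − (#blocks of size ≥ k + 1), so the partition is: 2 block(s) of size 1, 2 block(s) of size 2.
In nonincreasing order the block sizes are [2, 2, 1, 1].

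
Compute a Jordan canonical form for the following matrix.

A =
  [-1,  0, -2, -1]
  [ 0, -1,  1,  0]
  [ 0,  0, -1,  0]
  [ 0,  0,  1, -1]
J_3(-1) ⊕ J_1(-1)

The characteristic polynomial is
  det(x·I − A) = x^4 + 4*x^3 + 6*x^2 + 4*x + 1 = (x + 1)^4

Eigenvalues and multiplicities (the geometric multiplicity of λ is n − rank(A − λI), which equals the number of Jordan blocks for λ):
  λ = -1: algebraic multiplicity = 4, geometric multiplicity = 2

Determining the block sizes for each eigenvalue:
  λ = -1: with am = 4 and gm = 2, the partition is not yet determined (e.g. several partitions of 4 into 2 parts exist). Let N = A − (-1)·I. Computing rank(N^1) = 2, rank(N^2) = 1, rank(N^3) = 0; the number of blocks of size ≥ j is rank(N^{j−1}) − rank(N^j), giving [2, 1, 1]. So we have 1 block(s) of size 3, 1 block(s) of size 1 → block sizes [3, 1]

Assembling the blocks gives a Jordan form
J =
  [-1,  1,  0,  0]
  [ 0, -1,  1,  0]
  [ 0,  0, -1,  0]
  [ 0,  0,  0, -1]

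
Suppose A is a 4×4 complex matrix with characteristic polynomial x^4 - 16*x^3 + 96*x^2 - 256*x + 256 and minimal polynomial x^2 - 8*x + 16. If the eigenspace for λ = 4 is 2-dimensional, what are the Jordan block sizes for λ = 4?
Block sizes for λ = 4: [2, 2]

Step 1 — from the characteristic polynomial, algebraic multiplicity of λ = 4 is 4. From dim ker(A − (4)·I) = 2, there are exactly 2 Jordan blocks for λ = 4.
Step 2 — from the minimal polynomial, the factor (x − 4)^2 tells us the largest block for λ = 4 has size 2.
Step 3 — with total size 4, 2 blocks, and largest block 2, the block sizes (in nonincreasing order) are [2, 2].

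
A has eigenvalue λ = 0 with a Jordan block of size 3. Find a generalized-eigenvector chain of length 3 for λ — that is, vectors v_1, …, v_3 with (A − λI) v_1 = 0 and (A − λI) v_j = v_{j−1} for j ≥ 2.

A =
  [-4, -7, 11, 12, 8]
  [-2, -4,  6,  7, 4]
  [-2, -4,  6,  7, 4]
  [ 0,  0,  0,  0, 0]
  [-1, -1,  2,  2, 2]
A Jordan chain for λ = 0 of length 3:
v_1 = (4, 2, 2, 0, 1)ᵀ
v_2 = (-7, -4, -4, 0, -1)ᵀ
v_3 = (0, 1, 0, 0, 0)ᵀ

Let N = A − (0)·I. We want v_3 with N^3 v_3 = 0 but N^2 v_3 ≠ 0; then v_{j-1} := N · v_j for j = 3, …, 2.

Pick v_3 = (0, 1, 0, 0, 0)ᵀ.
Then v_2 = N · v_3 = (-7, -4, -4, 0, -1)ᵀ.
Then v_1 = N · v_2 = (4, 2, 2, 0, 1)ᵀ.

Sanity check: (A − (0)·I) v_1 = (0, 0, 0, 0, 0)ᵀ = 0. ✓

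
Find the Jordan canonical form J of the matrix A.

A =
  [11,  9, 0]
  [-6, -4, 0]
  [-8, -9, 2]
J_2(2) ⊕ J_1(5)

The characteristic polynomial is
  det(x·I − A) = x^3 - 9*x^2 + 24*x - 20 = (x - 5)*(x - 2)^2

Eigenvalues and multiplicities (the geometric multiplicity of λ is n − rank(A − λI), which equals the number of Jordan blocks for λ):
  λ = 2: algebraic multiplicity = 2, geometric multiplicity = 1
  λ = 5: algebraic multiplicity = 1, geometric multiplicity = 1

Determining the block sizes for each eigenvalue:
  λ = 2: one block (gm = 1), so the single block has size am = 2 → block sizes [2]
  λ = 5: one block (gm = 1), so the single block has size am = 1 → block sizes [1]

Assembling the blocks gives a Jordan form
J =
  [2, 1, 0]
  [0, 2, 0]
  [0, 0, 5]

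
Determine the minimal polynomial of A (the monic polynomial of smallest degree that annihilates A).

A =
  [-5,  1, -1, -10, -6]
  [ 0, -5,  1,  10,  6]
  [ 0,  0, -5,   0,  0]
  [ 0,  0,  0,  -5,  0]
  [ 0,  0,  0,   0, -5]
x^3 + 15*x^2 + 75*x + 125

The characteristic polynomial is χ_A(x) = (x + 5)^5, so the eigenvalues are known. The minimal polynomial is
  m_A(x) = Π_λ (x − λ)^{k_λ}
where k_λ is the size of the *largest* Jordan block for λ (equivalently, the smallest k with (A − λI)^k v = 0 for every generalised eigenvector v of λ).

  λ = -5: largest Jordan block has size 3, contributing (x + 5)^3

So m_A(x) = (x + 5)^3 = x^3 + 15*x^2 + 75*x + 125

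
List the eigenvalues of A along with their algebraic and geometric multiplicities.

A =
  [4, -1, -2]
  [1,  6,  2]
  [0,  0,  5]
λ = 5: alg = 3, geom = 2

Step 1 — factor the characteristic polynomial to read off the algebraic multiplicities:
  χ_A(x) = (x - 5)^3

Step 2 — compute geometric multiplicities via the rank-nullity identity g(λ) = n − rank(A − λI):
  rank(A − (5)·I) = 1, so dim ker(A − (5)·I) = n − 1 = 2

Summary:
  λ = 5: algebraic multiplicity = 3, geometric multiplicity = 2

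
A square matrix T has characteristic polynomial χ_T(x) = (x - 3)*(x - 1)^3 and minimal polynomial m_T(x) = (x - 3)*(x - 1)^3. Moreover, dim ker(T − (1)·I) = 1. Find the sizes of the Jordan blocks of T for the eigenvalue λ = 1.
Block sizes for λ = 1: [3]

Step 1 — from the characteristic polynomial, algebraic multiplicity of λ = 1 is 3. From dim ker(T − (1)·I) = 1, there are exactly 1 Jordan blocks for λ = 1.
Step 2 — from the minimal polynomial, the factor (x − 1)^3 tells us the largest block for λ = 1 has size 3.
Step 3 — with total size 3, 1 blocks, and largest block 3, the block sizes (in nonincreasing order) are [3].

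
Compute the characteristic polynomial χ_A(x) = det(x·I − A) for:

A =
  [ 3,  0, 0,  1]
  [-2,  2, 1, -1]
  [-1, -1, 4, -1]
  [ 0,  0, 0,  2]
x^4 - 11*x^3 + 45*x^2 - 81*x + 54

Expanding det(x·I − A) (e.g. by cofactor expansion or by noting that A is similar to its Jordan form J, which has the same characteristic polynomial as A) gives
  χ_A(x) = x^4 - 11*x^3 + 45*x^2 - 81*x + 54
which factors as (x - 3)^3*(x - 2). The eigenvalues (with algebraic multiplicities) are λ = 2 with multiplicity 1, λ = 3 with multiplicity 3.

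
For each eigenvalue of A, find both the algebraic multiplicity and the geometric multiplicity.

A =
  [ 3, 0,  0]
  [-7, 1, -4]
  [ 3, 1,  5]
λ = 3: alg = 3, geom = 1

Step 1 — factor the characteristic polynomial to read off the algebraic multiplicities:
  χ_A(x) = (x - 3)^3

Step 2 — compute geometric multiplicities via the rank-nullity identity g(λ) = n − rank(A − λI):
  rank(A − (3)·I) = 2, so dim ker(A − (3)·I) = n − 2 = 1

Summary:
  λ = 3: algebraic multiplicity = 3, geometric multiplicity = 1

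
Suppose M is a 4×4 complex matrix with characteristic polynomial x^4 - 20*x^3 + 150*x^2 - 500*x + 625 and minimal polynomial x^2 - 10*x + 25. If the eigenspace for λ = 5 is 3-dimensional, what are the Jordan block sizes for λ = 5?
Block sizes for λ = 5: [2, 1, 1]

Step 1 — from the characteristic polynomial, algebraic multiplicity of λ = 5 is 4. From dim ker(M − (5)·I) = 3, there are exactly 3 Jordan blocks for λ = 5.
Step 2 — from the minimal polynomial, the factor (x − 5)^2 tells us the largest block for λ = 5 has size 2.
Step 3 — with total size 4, 3 blocks, and largest block 2, the block sizes (in nonincreasing order) are [2, 1, 1].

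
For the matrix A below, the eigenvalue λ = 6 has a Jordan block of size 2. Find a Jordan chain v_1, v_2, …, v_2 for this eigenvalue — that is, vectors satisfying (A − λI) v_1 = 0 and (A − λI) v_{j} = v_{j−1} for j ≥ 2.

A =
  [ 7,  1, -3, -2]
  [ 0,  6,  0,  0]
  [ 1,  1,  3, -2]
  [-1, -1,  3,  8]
A Jordan chain for λ = 6 of length 2:
v_1 = (1, 0, 1, -1)ᵀ
v_2 = (1, 0, 0, 0)ᵀ

Let N = A − (6)·I. We want v_2 with N^2 v_2 = 0 but N^1 v_2 ≠ 0; then v_{j-1} := N · v_j for j = 2, …, 2.

Pick v_2 = (1, 0, 0, 0)ᵀ.
Then v_1 = N · v_2 = (1, 0, 1, -1)ᵀ.

Sanity check: (A − (6)·I) v_1 = (0, 0, 0, 0)ᵀ = 0. ✓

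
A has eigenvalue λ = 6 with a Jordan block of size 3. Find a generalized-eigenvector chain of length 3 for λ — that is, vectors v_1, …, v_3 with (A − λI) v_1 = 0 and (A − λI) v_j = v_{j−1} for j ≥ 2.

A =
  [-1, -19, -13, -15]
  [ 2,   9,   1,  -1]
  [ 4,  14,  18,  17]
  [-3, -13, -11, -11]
A Jordan chain for λ = 6 of length 3:
v_1 = (4, -1, -3, 2)ᵀ
v_2 = (-7, 2, 4, -3)ᵀ
v_3 = (1, 0, 0, 0)ᵀ

Let N = A − (6)·I. We want v_3 with N^3 v_3 = 0 but N^2 v_3 ≠ 0; then v_{j-1} := N · v_j for j = 3, …, 2.

Pick v_3 = (1, 0, 0, 0)ᵀ.
Then v_2 = N · v_3 = (-7, 2, 4, -3)ᵀ.
Then v_1 = N · v_2 = (4, -1, -3, 2)ᵀ.

Sanity check: (A − (6)·I) v_1 = (0, 0, 0, 0)ᵀ = 0. ✓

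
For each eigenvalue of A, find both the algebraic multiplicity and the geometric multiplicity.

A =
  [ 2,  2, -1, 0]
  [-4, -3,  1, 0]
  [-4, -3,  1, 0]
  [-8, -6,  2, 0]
λ = 0: alg = 4, geom = 2

Step 1 — factor the characteristic polynomial to read off the algebraic multiplicities:
  χ_A(x) = x^4

Step 2 — compute geometric multiplicities via the rank-nullity identity g(λ) = n − rank(A − λI):
  rank(A − (0)·I) = 2, so dim ker(A − (0)·I) = n − 2 = 2

Summary:
  λ = 0: algebraic multiplicity = 4, geometric multiplicity = 2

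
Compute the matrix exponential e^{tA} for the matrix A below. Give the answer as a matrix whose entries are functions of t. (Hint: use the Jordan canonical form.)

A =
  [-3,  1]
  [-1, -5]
e^{tA} =
  [t*exp(-4*t) + exp(-4*t), t*exp(-4*t)]
  [-t*exp(-4*t), -t*exp(-4*t) + exp(-4*t)]

Strategy: write A = P · J · P⁻¹ where J is a Jordan canonical form, so e^{tA} = P · e^{tJ} · P⁻¹, and e^{tJ} can be computed block-by-block.

A has Jordan form
J =
  [-4,  1]
  [ 0, -4]
(up to reordering of blocks).

Per-block formulas:
  For a 2×2 Jordan block J_2(-4): exp(t · J_2(-4)) = e^(-4t)·(I + t·N), where N is the 2×2 nilpotent shift.

After assembling e^{tJ} and conjugating by P, we get:

e^{tA} =
  [t*exp(-4*t) + exp(-4*t), t*exp(-4*t)]
  [-t*exp(-4*t), -t*exp(-4*t) + exp(-4*t)]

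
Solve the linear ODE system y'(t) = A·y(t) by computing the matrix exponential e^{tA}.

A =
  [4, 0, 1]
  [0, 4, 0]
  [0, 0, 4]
e^{tA} =
  [exp(4*t), 0, t*exp(4*t)]
  [0, exp(4*t), 0]
  [0, 0, exp(4*t)]

Strategy: write A = P · J · P⁻¹ where J is a Jordan canonical form, so e^{tA} = P · e^{tJ} · P⁻¹, and e^{tJ} can be computed block-by-block.

A has Jordan form
J =
  [4, 1, 0]
  [0, 4, 0]
  [0, 0, 4]
(up to reordering of blocks).

Per-block formulas:
  For a 1×1 block at λ = 4: exp(t · [4]) = [e^(4t)].
  For a 2×2 Jordan block J_2(4): exp(t · J_2(4)) = e^(4t)·(I + t·N), where N is the 2×2 nilpotent shift.

After assembling e^{tJ} and conjugating by P, we get:

e^{tA} =
  [exp(4*t), 0, t*exp(4*t)]
  [0, exp(4*t), 0]
  [0, 0, exp(4*t)]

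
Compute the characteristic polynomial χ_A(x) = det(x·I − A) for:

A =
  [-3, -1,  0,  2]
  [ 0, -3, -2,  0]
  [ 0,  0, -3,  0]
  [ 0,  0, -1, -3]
x^4 + 12*x^3 + 54*x^2 + 108*x + 81

Expanding det(x·I − A) (e.g. by cofactor expansion or by noting that A is similar to its Jordan form J, which has the same characteristic polynomial as A) gives
  χ_A(x) = x^4 + 12*x^3 + 54*x^2 + 108*x + 81
which factors as (x + 3)^4. The eigenvalues (with algebraic multiplicities) are λ = -3 with multiplicity 4.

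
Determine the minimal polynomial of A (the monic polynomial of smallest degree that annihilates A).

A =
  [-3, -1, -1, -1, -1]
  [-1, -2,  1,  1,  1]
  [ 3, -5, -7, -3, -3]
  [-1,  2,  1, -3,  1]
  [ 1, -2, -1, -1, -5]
x^3 + 12*x^2 + 48*x + 64

The characteristic polynomial is χ_A(x) = (x + 4)^5, so the eigenvalues are known. The minimal polynomial is
  m_A(x) = Π_λ (x − λ)^{k_λ}
where k_λ is the size of the *largest* Jordan block for λ (equivalently, the smallest k with (A − λI)^k v = 0 for every generalised eigenvector v of λ).

  λ = -4: largest Jordan block has size 3, contributing (x + 4)^3

So m_A(x) = (x + 4)^3 = x^3 + 12*x^2 + 48*x + 64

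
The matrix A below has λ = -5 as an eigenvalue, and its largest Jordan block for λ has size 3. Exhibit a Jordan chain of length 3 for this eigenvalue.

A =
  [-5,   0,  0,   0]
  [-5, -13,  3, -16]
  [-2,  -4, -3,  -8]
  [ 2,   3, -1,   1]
A Jordan chain for λ = -5 of length 3:
v_1 = (0, 2, 0, -1)ᵀ
v_2 = (0, -5, -2, 2)ᵀ
v_3 = (1, 0, 0, 0)ᵀ

Let N = A − (-5)·I. We want v_3 with N^3 v_3 = 0 but N^2 v_3 ≠ 0; then v_{j-1} := N · v_j for j = 3, …, 2.

Pick v_3 = (1, 0, 0, 0)ᵀ.
Then v_2 = N · v_3 = (0, -5, -2, 2)ᵀ.
Then v_1 = N · v_2 = (0, 2, 0, -1)ᵀ.

Sanity check: (A − (-5)·I) v_1 = (0, 0, 0, 0)ᵀ = 0. ✓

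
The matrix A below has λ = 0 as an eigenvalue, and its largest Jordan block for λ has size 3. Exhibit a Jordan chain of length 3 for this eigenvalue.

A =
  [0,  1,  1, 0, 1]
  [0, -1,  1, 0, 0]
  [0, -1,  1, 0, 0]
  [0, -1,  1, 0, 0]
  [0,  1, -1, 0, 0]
A Jordan chain for λ = 0 of length 3:
v_1 = (-1, 0, 0, 0, 0)ᵀ
v_2 = (1, -1, -1, -1, 1)ᵀ
v_3 = (0, 1, 0, 0, 0)ᵀ

Let N = A − (0)·I. We want v_3 with N^3 v_3 = 0 but N^2 v_3 ≠ 0; then v_{j-1} := N · v_j for j = 3, …, 2.

Pick v_3 = (0, 1, 0, 0, 0)ᵀ.
Then v_2 = N · v_3 = (1, -1, -1, -1, 1)ᵀ.
Then v_1 = N · v_2 = (-1, 0, 0, 0, 0)ᵀ.

Sanity check: (A − (0)·I) v_1 = (0, 0, 0, 0, 0)ᵀ = 0. ✓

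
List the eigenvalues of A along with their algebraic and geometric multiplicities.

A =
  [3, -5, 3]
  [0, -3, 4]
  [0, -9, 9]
λ = 3: alg = 3, geom = 1

Step 1 — factor the characteristic polynomial to read off the algebraic multiplicities:
  χ_A(x) = (x - 3)^3

Step 2 — compute geometric multiplicities via the rank-nullity identity g(λ) = n − rank(A − λI):
  rank(A − (3)·I) = 2, so dim ker(A − (3)·I) = n − 2 = 1

Summary:
  λ = 3: algebraic multiplicity = 3, geometric multiplicity = 1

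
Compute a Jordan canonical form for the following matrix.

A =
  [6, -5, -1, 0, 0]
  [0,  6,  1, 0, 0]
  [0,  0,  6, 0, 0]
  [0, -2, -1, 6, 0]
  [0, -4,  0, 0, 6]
J_3(6) ⊕ J_1(6) ⊕ J_1(6)

The characteristic polynomial is
  det(x·I − A) = x^5 - 30*x^4 + 360*x^3 - 2160*x^2 + 6480*x - 7776 = (x - 6)^5

Eigenvalues and multiplicities (the geometric multiplicity of λ is n − rank(A − λI), which equals the number of Jordan blocks for λ):
  λ = 6: algebraic multiplicity = 5, geometric multiplicity = 3

Determining the block sizes for each eigenvalue:
  λ = 6: with am = 5 and gm = 3, the partition is not yet determined (e.g. several partitions of 5 into 3 parts exist). Let N = A − (6)·I. Computing rank(N^1) = 2, rank(N^2) = 1, rank(N^3) = 0; the number of blocks of size ≥ j is rank(N^{j−1}) − rank(N^j), giving [3, 1, 1]. So we have 1 block(s) of size 3, 2 block(s) of size 1 → block sizes [3, 1, 1]

Assembling the blocks gives a Jordan form
J =
  [6, 1, 0, 0, 0]
  [0, 6, 1, 0, 0]
  [0, 0, 6, 0, 0]
  [0, 0, 0, 6, 0]
  [0, 0, 0, 0, 6]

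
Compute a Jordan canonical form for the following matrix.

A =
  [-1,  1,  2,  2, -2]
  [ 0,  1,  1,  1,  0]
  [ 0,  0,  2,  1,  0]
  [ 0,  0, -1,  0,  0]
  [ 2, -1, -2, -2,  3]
J_3(1) ⊕ J_1(1) ⊕ J_1(1)

The characteristic polynomial is
  det(x·I − A) = x^5 - 5*x^4 + 10*x^3 - 10*x^2 + 5*x - 1 = (x - 1)^5

Eigenvalues and multiplicities (the geometric multiplicity of λ is n − rank(A − λI), which equals the number of Jordan blocks for λ):
  λ = 1: algebraic multiplicity = 5, geometric multiplicity = 3

Determining the block sizes for each eigenvalue:
  λ = 1: with am = 5 and gm = 3, the partition is not yet determined (e.g. several partitions of 5 into 3 parts exist). Let N = A − (1)·I. Computing rank(N^1) = 2, rank(N^2) = 1, rank(N^3) = 0; the number of blocks of size ≥ j is rank(N^{j−1}) − rank(N^j), giving [3, 1, 1]. So we have 1 block(s) of size 3, 2 block(s) of size 1 → block sizes [3, 1, 1]

Assembling the blocks gives a Jordan form
J =
  [1, 1, 0, 0, 0]
  [0, 1, 1, 0, 0]
  [0, 0, 1, 0, 0]
  [0, 0, 0, 1, 0]
  [0, 0, 0, 0, 1]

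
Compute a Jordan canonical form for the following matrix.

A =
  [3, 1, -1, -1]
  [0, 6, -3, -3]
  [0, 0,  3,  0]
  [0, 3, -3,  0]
J_2(3) ⊕ J_1(3) ⊕ J_1(3)

The characteristic polynomial is
  det(x·I − A) = x^4 - 12*x^3 + 54*x^2 - 108*x + 81 = (x - 3)^4

Eigenvalues and multiplicities (the geometric multiplicity of λ is n − rank(A − λI), which equals the number of Jordan blocks for λ):
  λ = 3: algebraic multiplicity = 4, geometric multiplicity = 3

Determining the block sizes for each eigenvalue:
  λ = 3: 3 blocks summing to 4 forces exactly one block of size 2 and the rest size 1 → block sizes [2, 1, 1]

Assembling the blocks gives a Jordan form
J =
  [3, 1, 0, 0]
  [0, 3, 0, 0]
  [0, 0, 3, 0]
  [0, 0, 0, 3]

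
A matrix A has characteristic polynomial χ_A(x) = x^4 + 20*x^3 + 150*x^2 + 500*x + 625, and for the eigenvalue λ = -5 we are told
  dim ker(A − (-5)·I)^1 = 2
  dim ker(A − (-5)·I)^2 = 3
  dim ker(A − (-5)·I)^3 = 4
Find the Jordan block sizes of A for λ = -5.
Block sizes for λ = -5: [3, 1]

From the dimensions of kernels of powers, the number of Jordan blocks of size at least j is d_j − d_{j−1} where d_j = dim ker(N^j) (with d_0 = 0). Computing the differences gives [2, 1, 1].
The number of blocks of size exactly k is (#blocks of size ≥ k) − (#blocks of size ≥ k + 1), so the partition is: 1 block(s) of size 1, 1 block(s) of size 3.
In nonincreasing order the block sizes are [3, 1].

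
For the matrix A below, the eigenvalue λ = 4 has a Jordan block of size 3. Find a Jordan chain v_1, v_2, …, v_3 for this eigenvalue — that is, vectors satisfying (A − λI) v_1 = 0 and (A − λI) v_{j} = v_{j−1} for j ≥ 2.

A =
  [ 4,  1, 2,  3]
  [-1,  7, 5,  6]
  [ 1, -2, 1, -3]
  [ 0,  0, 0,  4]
A Jordan chain for λ = 4 of length 3:
v_1 = (1, 2, -1, 0)ᵀ
v_2 = (0, -1, 1, 0)ᵀ
v_3 = (1, 0, 0, 0)ᵀ

Let N = A − (4)·I. We want v_3 with N^3 v_3 = 0 but N^2 v_3 ≠ 0; then v_{j-1} := N · v_j for j = 3, …, 2.

Pick v_3 = (1, 0, 0, 0)ᵀ.
Then v_2 = N · v_3 = (0, -1, 1, 0)ᵀ.
Then v_1 = N · v_2 = (1, 2, -1, 0)ᵀ.

Sanity check: (A − (4)·I) v_1 = (0, 0, 0, 0)ᵀ = 0. ✓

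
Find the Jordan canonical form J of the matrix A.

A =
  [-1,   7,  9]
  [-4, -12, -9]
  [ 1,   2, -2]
J_3(-5)

The characteristic polynomial is
  det(x·I − A) = x^3 + 15*x^2 + 75*x + 125 = (x + 5)^3

Eigenvalues and multiplicities (the geometric multiplicity of λ is n − rank(A − λI), which equals the number of Jordan blocks for λ):
  λ = -5: algebraic multiplicity = 3, geometric multiplicity = 1

Determining the block sizes for each eigenvalue:
  λ = -5: one block (gm = 1), so the single block has size am = 3 → block sizes [3]

Assembling the blocks gives a Jordan form
J =
  [-5,  1,  0]
  [ 0, -5,  1]
  [ 0,  0, -5]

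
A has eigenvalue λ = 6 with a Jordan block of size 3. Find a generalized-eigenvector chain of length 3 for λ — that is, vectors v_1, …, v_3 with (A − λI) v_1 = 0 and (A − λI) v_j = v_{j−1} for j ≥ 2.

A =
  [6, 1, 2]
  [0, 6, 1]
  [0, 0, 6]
A Jordan chain for λ = 6 of length 3:
v_1 = (1, 0, 0)ᵀ
v_2 = (2, 1, 0)ᵀ
v_3 = (0, 0, 1)ᵀ

Let N = A − (6)·I. We want v_3 with N^3 v_3 = 0 but N^2 v_3 ≠ 0; then v_{j-1} := N · v_j for j = 3, …, 2.

Pick v_3 = (0, 0, 1)ᵀ.
Then v_2 = N · v_3 = (2, 1, 0)ᵀ.
Then v_1 = N · v_2 = (1, 0, 0)ᵀ.

Sanity check: (A − (6)·I) v_1 = (0, 0, 0)ᵀ = 0. ✓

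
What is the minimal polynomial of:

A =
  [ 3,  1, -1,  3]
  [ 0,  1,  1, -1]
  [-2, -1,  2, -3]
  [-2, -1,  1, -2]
x^3 - 3*x^2 + 3*x - 1

The characteristic polynomial is χ_A(x) = (x - 1)^4, so the eigenvalues are known. The minimal polynomial is
  m_A(x) = Π_λ (x − λ)^{k_λ}
where k_λ is the size of the *largest* Jordan block for λ (equivalently, the smallest k with (A − λI)^k v = 0 for every generalised eigenvector v of λ).

  λ = 1: largest Jordan block has size 3, contributing (x − 1)^3

So m_A(x) = (x - 1)^3 = x^3 - 3*x^2 + 3*x - 1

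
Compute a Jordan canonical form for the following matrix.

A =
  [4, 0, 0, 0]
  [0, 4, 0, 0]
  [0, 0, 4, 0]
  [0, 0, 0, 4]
J_1(4) ⊕ J_1(4) ⊕ J_1(4) ⊕ J_1(4)

The characteristic polynomial is
  det(x·I − A) = x^4 - 16*x^3 + 96*x^2 - 256*x + 256 = (x - 4)^4

Eigenvalues and multiplicities (the geometric multiplicity of λ is n − rank(A − λI), which equals the number of Jordan blocks for λ):
  λ = 4: algebraic multiplicity = 4, geometric multiplicity = 4

Determining the block sizes for each eigenvalue:
  λ = 4: gm = am = 4, so every block has size 1 → block sizes [1, 1, 1, 1]

Assembling the blocks gives a Jordan form
J =
  [4, 0, 0, 0]
  [0, 4, 0, 0]
  [0, 0, 4, 0]
  [0, 0, 0, 4]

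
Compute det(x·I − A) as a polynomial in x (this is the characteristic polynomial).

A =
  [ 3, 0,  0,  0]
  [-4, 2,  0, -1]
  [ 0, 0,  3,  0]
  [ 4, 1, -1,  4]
x^4 - 12*x^3 + 54*x^2 - 108*x + 81

Expanding det(x·I − A) (e.g. by cofactor expansion or by noting that A is similar to its Jordan form J, which has the same characteristic polynomial as A) gives
  χ_A(x) = x^4 - 12*x^3 + 54*x^2 - 108*x + 81
which factors as (x - 3)^4. The eigenvalues (with algebraic multiplicities) are λ = 3 with multiplicity 4.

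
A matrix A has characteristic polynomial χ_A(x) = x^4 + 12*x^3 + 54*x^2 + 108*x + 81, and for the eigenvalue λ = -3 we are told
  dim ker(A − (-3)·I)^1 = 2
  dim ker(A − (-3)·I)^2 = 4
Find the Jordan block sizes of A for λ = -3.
Block sizes for λ = -3: [2, 2]

From the dimensions of kernels of powers, the number of Jordan blocks of size at least j is d_j − d_{j−1} where d_j = dim ker(N^j) (with d_0 = 0). Computing the differences gives [2, 2].
The number of blocks of size exactly k is (#blocks of size ≥ k) − (#blocks of size ≥ k + 1), so the partition is: 2 block(s) of size 2.
In nonincreasing order the block sizes are [2, 2].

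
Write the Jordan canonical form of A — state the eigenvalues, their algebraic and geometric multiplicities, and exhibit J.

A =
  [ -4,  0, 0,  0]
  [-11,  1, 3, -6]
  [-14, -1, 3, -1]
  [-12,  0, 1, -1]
J_1(-4) ⊕ J_3(1)

The characteristic polynomial is
  det(x·I − A) = x^4 + x^3 - 9*x^2 + 11*x - 4 = (x - 1)^3*(x + 4)

Eigenvalues and multiplicities (the geometric multiplicity of λ is n − rank(A − λI), which equals the number of Jordan blocks for λ):
  λ = -4: algebraic multiplicity = 1, geometric multiplicity = 1
  λ = 1: algebraic multiplicity = 3, geometric multiplicity = 1

Determining the block sizes for each eigenvalue:
  λ = -4: one block (gm = 1), so the single block has size am = 1 → block sizes [1]
  λ = 1: one block (gm = 1), so the single block has size am = 3 → block sizes [3]

Assembling the blocks gives a Jordan form
J =
  [-4, 0, 0, 0]
  [ 0, 1, 1, 0]
  [ 0, 0, 1, 1]
  [ 0, 0, 0, 1]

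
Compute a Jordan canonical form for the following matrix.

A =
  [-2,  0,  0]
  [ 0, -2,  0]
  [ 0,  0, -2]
J_1(-2) ⊕ J_1(-2) ⊕ J_1(-2)

The characteristic polynomial is
  det(x·I − A) = x^3 + 6*x^2 + 12*x + 8 = (x + 2)^3

Eigenvalues and multiplicities (the geometric multiplicity of λ is n − rank(A − λI), which equals the number of Jordan blocks for λ):
  λ = -2: algebraic multiplicity = 3, geometric multiplicity = 3

Determining the block sizes for each eigenvalue:
  λ = -2: gm = am = 3, so every block has size 1 → block sizes [1, 1, 1]

Assembling the blocks gives a Jordan form
J =
  [-2,  0,  0]
  [ 0, -2,  0]
  [ 0,  0, -2]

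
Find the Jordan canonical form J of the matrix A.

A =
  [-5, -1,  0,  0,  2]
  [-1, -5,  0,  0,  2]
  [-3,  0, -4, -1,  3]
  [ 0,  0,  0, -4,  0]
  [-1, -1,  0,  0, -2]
J_2(-4) ⊕ J_2(-4) ⊕ J_1(-4)

The characteristic polynomial is
  det(x·I − A) = x^5 + 20*x^4 + 160*x^3 + 640*x^2 + 1280*x + 1024 = (x + 4)^5

Eigenvalues and multiplicities (the geometric multiplicity of λ is n − rank(A − λI), which equals the number of Jordan blocks for λ):
  λ = -4: algebraic multiplicity = 5, geometric multiplicity = 3

Determining the block sizes for each eigenvalue:
  λ = -4: with am = 5 and gm = 3, the partition is not yet determined (e.g. several partitions of 5 into 3 parts exist). Let N = A − (-4)·I. Computing rank(N^1) = 2, rank(N^2) = 0; the number of blocks of size ≥ j is rank(N^{j−1}) − rank(N^j), giving [3, 2]. So we have 2 block(s) of size 2, 1 block(s) of size 1 → block sizes [2, 2, 1]

Assembling the blocks gives a Jordan form
J =
  [-4,  1,  0,  0,  0]
  [ 0, -4,  0,  0,  0]
  [ 0,  0, -4,  1,  0]
  [ 0,  0,  0, -4,  0]
  [ 0,  0,  0,  0, -4]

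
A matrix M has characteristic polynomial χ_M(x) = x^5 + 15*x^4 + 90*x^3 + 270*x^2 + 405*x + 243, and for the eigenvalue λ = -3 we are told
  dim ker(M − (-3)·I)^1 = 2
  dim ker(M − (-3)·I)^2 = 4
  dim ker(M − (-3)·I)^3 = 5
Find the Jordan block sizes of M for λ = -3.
Block sizes for λ = -3: [3, 2]

From the dimensions of kernels of powers, the number of Jordan blocks of size at least j is d_j − d_{j−1} where d_j = dim ker(N^j) (with d_0 = 0). Computing the differences gives [2, 2, 1].
The number of blocks of size exactly k is (#blocks of size ≥ k) − (#blocks of size ≥ k + 1), so the partition is: 1 block(s) of size 2, 1 block(s) of size 3.
In nonincreasing order the block sizes are [3, 2].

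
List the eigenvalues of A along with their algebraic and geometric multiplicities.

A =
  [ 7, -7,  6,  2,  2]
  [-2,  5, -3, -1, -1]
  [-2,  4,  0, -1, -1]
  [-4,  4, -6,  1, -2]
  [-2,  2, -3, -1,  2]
λ = 3: alg = 5, geom = 3

Step 1 — factor the characteristic polynomial to read off the algebraic multiplicities:
  χ_A(x) = (x - 3)^5

Step 2 — compute geometric multiplicities via the rank-nullity identity g(λ) = n − rank(A − λI):
  rank(A − (3)·I) = 2, so dim ker(A − (3)·I) = n − 2 = 3

Summary:
  λ = 3: algebraic multiplicity = 5, geometric multiplicity = 3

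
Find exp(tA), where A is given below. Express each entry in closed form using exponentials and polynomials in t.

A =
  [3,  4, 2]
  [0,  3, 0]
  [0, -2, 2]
e^{tA} =
  [exp(3*t), 4*exp(3*t) - 4*exp(2*t), 2*exp(3*t) - 2*exp(2*t)]
  [0, exp(3*t), 0]
  [0, -2*exp(3*t) + 2*exp(2*t), exp(2*t)]

Strategy: write A = P · J · P⁻¹ where J is a Jordan canonical form, so e^{tA} = P · e^{tJ} · P⁻¹, and e^{tJ} can be computed block-by-block.

A has Jordan form
J =
  [2, 0, 0]
  [0, 3, 0]
  [0, 0, 3]
(up to reordering of blocks).

Per-block formulas:
  For a 1×1 block at λ = 3: exp(t · [3]) = [e^(3t)].
  For a 1×1 block at λ = 2: exp(t · [2]) = [e^(2t)].

After assembling e^{tJ} and conjugating by P, we get:

e^{tA} =
  [exp(3*t), 4*exp(3*t) - 4*exp(2*t), 2*exp(3*t) - 2*exp(2*t)]
  [0, exp(3*t), 0]
  [0, -2*exp(3*t) + 2*exp(2*t), exp(2*t)]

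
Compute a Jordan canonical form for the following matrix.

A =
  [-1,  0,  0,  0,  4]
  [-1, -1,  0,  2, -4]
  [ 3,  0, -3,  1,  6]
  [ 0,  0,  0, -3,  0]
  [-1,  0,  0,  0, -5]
J_2(-3) ⊕ J_2(-3) ⊕ J_1(-1)

The characteristic polynomial is
  det(x·I − A) = x^5 + 13*x^4 + 66*x^3 + 162*x^2 + 189*x + 81 = (x + 1)*(x + 3)^4

Eigenvalues and multiplicities (the geometric multiplicity of λ is n − rank(A − λI), which equals the number of Jordan blocks for λ):
  λ = -3: algebraic multiplicity = 4, geometric multiplicity = 2
  λ = -1: algebraic multiplicity = 1, geometric multiplicity = 1

Determining the block sizes for each eigenvalue:
  λ = -3: with am = 4 and gm = 2, the partition is not yet determined (e.g. several partitions of 4 into 2 parts exist). Let N = A − (-3)·I. Computing rank(N^1) = 3, rank(N^2) = 1; the number of blocks of size ≥ j is rank(N^{j−1}) − rank(N^j), giving [2, 2]. So we have 2 block(s) of size 2 → block sizes [2, 2]
  λ = -1: one block (gm = 1), so the single block has size am = 1 → block sizes [1]

Assembling the blocks gives a Jordan form
J =
  [-3,  1,  0,  0,  0]
  [ 0, -3,  0,  0,  0]
  [ 0,  0, -3,  1,  0]
  [ 0,  0,  0, -3,  0]
  [ 0,  0,  0,  0, -1]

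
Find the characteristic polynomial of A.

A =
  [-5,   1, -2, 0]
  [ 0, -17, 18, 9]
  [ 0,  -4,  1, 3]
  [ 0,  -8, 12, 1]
x^4 + 20*x^3 + 150*x^2 + 500*x + 625

Expanding det(x·I − A) (e.g. by cofactor expansion or by noting that A is similar to its Jordan form J, which has the same characteristic polynomial as A) gives
  χ_A(x) = x^4 + 20*x^3 + 150*x^2 + 500*x + 625
which factors as (x + 5)^4. The eigenvalues (with algebraic multiplicities) are λ = -5 with multiplicity 4.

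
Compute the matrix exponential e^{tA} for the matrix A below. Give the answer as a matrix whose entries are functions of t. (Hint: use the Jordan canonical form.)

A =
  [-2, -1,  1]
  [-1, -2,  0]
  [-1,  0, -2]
e^{tA} =
  [exp(-2*t), -t*exp(-2*t), t*exp(-2*t)]
  [-t*exp(-2*t), t^2*exp(-2*t)/2 + exp(-2*t), -t^2*exp(-2*t)/2]
  [-t*exp(-2*t), t^2*exp(-2*t)/2, -t^2*exp(-2*t)/2 + exp(-2*t)]

Strategy: write A = P · J · P⁻¹ where J is a Jordan canonical form, so e^{tA} = P · e^{tJ} · P⁻¹, and e^{tJ} can be computed block-by-block.

A has Jordan form
J =
  [-2,  1,  0]
  [ 0, -2,  1]
  [ 0,  0, -2]
(up to reordering of blocks).

Per-block formulas:
  For a 3×3 Jordan block J_3(-2): exp(t · J_3(-2)) = e^(-2t)·(I + t·N + (t^2/2)·N^2), where N is the 3×3 nilpotent shift.

After assembling e^{tJ} and conjugating by P, we get:

e^{tA} =
  [exp(-2*t), -t*exp(-2*t), t*exp(-2*t)]
  [-t*exp(-2*t), t^2*exp(-2*t)/2 + exp(-2*t), -t^2*exp(-2*t)/2]
  [-t*exp(-2*t), t^2*exp(-2*t)/2, -t^2*exp(-2*t)/2 + exp(-2*t)]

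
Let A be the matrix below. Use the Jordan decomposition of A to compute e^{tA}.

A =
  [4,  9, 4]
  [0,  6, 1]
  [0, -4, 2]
e^{tA} =
  [exp(4*t), t^2*exp(4*t) + 9*t*exp(4*t), t^2*exp(4*t)/2 + 4*t*exp(4*t)]
  [0, 2*t*exp(4*t) + exp(4*t), t*exp(4*t)]
  [0, -4*t*exp(4*t), -2*t*exp(4*t) + exp(4*t)]

Strategy: write A = P · J · P⁻¹ where J is a Jordan canonical form, so e^{tA} = P · e^{tJ} · P⁻¹, and e^{tJ} can be computed block-by-block.

A has Jordan form
J =
  [4, 1, 0]
  [0, 4, 1]
  [0, 0, 4]
(up to reordering of blocks).

Per-block formulas:
  For a 3×3 Jordan block J_3(4): exp(t · J_3(4)) = e^(4t)·(I + t·N + (t^2/2)·N^2), where N is the 3×3 nilpotent shift.

After assembling e^{tJ} and conjugating by P, we get:

e^{tA} =
  [exp(4*t), t^2*exp(4*t) + 9*t*exp(4*t), t^2*exp(4*t)/2 + 4*t*exp(4*t)]
  [0, 2*t*exp(4*t) + exp(4*t), t*exp(4*t)]
  [0, -4*t*exp(4*t), -2*t*exp(4*t) + exp(4*t)]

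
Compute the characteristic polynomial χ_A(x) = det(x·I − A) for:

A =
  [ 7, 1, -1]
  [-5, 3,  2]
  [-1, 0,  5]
x^3 - 15*x^2 + 75*x - 125

Expanding det(x·I − A) (e.g. by cofactor expansion or by noting that A is similar to its Jordan form J, which has the same characteristic polynomial as A) gives
  χ_A(x) = x^3 - 15*x^2 + 75*x - 125
which factors as (x - 5)^3. The eigenvalues (with algebraic multiplicities) are λ = 5 with multiplicity 3.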